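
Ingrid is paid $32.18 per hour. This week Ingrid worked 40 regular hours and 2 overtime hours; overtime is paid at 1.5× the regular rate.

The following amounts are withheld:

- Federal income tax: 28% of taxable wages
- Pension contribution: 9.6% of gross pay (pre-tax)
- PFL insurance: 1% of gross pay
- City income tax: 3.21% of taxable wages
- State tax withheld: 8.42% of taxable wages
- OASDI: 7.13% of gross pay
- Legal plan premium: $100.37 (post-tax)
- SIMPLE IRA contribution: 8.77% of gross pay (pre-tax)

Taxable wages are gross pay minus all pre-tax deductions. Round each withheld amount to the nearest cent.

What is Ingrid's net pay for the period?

Regular pay: 40 × $32.18 = $1287.20
Overtime pay: 2 × $32.18 × 1.5 = $96.54
Gross pay = $1287.20 + $96.54 = $1383.74
SIMPLE IRA contribution: $1383.74 × 0.0877 = $121.35
Pension contribution: $1383.74 × 0.096 = $132.84
Pre-tax total = $121.35 + $132.84 = $254.19
Taxable wages = $1383.74 − $254.19 = $1129.55
Federal income tax: $1129.55 × 0.28 = $316.27
State tax withheld: $1129.55 × 0.0842 = $95.11
City income tax: $1129.55 × 0.0321 = $36.26
OASDI: $1383.74 × 0.0713 = $98.66
PFL insurance: $1383.74 × 0.01 = $13.84
Legal plan premium: $100.37
Total deductions = $121.35 + $132.84 + $316.27 + $95.11 + $36.26 + $98.66 + $13.84 + $100.37 = $914.70
Net pay = $1383.74 − $914.70 = $469.04

$469.04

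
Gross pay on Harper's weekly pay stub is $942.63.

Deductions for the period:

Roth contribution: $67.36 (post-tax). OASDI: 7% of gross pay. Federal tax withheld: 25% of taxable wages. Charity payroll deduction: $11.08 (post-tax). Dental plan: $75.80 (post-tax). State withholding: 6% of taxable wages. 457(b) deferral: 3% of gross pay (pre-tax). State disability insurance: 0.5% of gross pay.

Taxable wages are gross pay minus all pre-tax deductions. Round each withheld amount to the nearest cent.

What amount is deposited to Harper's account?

$405.97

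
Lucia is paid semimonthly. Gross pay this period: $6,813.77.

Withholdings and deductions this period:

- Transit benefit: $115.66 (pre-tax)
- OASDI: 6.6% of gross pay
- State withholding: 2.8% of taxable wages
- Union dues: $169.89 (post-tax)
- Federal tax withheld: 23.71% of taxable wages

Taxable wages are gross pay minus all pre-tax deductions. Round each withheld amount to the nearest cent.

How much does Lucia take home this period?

Transit benefit: $115.66
Taxable wages = $6,813.77 − $115.66 = $6,698.11
Federal tax withheld: $6,698.11 × 0.2371 = $1,588.12
State withholding: $6,698.11 × 0.028 = $187.55
OASDI: $6,813.77 × 0.066 = $449.71
Union dues: $169.89
Total deductions = $115.66 + $1,588.12 + $187.55 + $449.71 + $169.89 = $2,510.93
Net pay = $6,813.77 − $2,510.93 = $4,302.84

$4,302.84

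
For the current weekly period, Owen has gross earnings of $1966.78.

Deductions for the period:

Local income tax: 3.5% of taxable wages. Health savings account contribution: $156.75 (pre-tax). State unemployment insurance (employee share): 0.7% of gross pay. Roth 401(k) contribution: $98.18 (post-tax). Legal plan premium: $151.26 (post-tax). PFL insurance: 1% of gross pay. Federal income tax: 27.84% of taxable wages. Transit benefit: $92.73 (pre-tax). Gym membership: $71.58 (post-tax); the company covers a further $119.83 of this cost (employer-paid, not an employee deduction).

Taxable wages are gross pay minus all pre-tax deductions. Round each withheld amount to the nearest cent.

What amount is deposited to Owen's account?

$824.63

Health savings account contribution: $156.75
Transit benefit: $92.73
Pre-tax total = $156.75 + $92.73 = $249.48
Taxable wages = $1966.78 − $249.48 = $1717.30
Federal income tax: $1717.30 × 0.2784 = $478.10
Local income tax: $1717.30 × 0.035 = $60.11
PFL insurance: $1966.78 × 0.01 = $19.67
State unemployment insurance (employee share): $1966.78 × 0.007 = $13.77
Gym membership: $71.58
Roth 401(k) contribution: $98.18
Legal plan premium: $151.26
(Employer's $119.83 toward gym membership is not withheld from the employee.)
Total deductions = $156.75 + $92.73 + $478.10 + $60.11 + $19.67 + $13.77 + $71.58 + $98.18 + $151.26 = $1142.15
Net pay = $1966.78 − $1142.15 = $824.63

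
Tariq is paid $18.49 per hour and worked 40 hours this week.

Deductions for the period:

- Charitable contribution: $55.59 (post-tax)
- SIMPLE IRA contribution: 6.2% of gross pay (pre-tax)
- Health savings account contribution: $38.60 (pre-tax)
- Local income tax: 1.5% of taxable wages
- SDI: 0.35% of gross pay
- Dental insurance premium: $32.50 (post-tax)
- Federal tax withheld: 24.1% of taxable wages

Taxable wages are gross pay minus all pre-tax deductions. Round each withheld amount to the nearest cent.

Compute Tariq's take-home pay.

Gross pay: 40 × $18.49 = $739.60
Health savings account contribution: $38.60
SIMPLE IRA contribution: $739.60 × 0.062 = $45.86
Pre-tax total = $38.60 + $45.86 = $84.46
Taxable wages = $739.60 − $84.46 = $655.14
Federal tax withheld: $655.14 × 0.241 = $157.89
Local income tax: $655.14 × 0.015 = $9.83
SDI: $739.60 × 0.0035 = $2.59
Charitable contribution: $55.59
Dental insurance premium: $32.50
Total deductions = $38.60 + $45.86 + $157.89 + $9.83 + $2.59 + $55.59 + $32.50 = $342.86
Net pay = $739.60 − $342.86 = $396.74

$396.74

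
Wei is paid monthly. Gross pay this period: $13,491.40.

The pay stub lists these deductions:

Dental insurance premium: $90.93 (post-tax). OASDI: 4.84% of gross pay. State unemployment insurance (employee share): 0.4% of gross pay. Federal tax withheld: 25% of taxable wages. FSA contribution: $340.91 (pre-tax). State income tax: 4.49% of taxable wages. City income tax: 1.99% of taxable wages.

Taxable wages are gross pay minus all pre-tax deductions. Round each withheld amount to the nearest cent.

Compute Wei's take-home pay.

$8,212.84

FSA contribution: $340.91
Taxable wages = $13,491.40 − $340.91 = $13,150.49
State income tax: $13,150.49 × 0.0449 = $590.46
Federal tax withheld: $13,150.49 × 0.25 = $3,287.62
City income tax: $13,150.49 × 0.0199 = $261.69
OASDI: $13,491.40 × 0.0484 = $652.98
State unemployment insurance (employee share): $13,491.40 × 0.004 = $53.97
Dental insurance premium: $90.93
Total deductions = $340.91 + $590.46 + $3,287.62 + $261.69 + $652.98 + $53.97 + $90.93 = $5,278.56
Net pay = $13,491.40 − $5,278.56 = $8,212.84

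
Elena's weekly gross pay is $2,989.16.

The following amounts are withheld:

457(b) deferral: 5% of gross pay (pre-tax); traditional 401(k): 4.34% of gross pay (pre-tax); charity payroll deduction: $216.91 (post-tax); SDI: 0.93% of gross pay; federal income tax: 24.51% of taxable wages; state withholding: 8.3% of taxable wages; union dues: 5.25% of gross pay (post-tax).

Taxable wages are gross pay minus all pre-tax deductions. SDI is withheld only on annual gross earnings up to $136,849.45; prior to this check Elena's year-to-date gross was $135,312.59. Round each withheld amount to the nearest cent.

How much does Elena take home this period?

Traditional 401(k): $2,989.16 × 0.0434 = $129.73
457(b) deferral: $2,989.16 × 0.05 = $149.46
Pre-tax total = $129.73 + $149.46 = $279.19
Taxable wages = $2,989.16 − $279.19 = $2,709.97
State withholding: $2,709.97 × 0.083 = $224.93
Federal income tax: $2,709.97 × 0.2451 = $664.21
SDI: only $136,849.45 − $135,312.59 = $1,536.86 of this check is subject → $1,536.86 × 0.0093 = $14.29
Union dues: $2,989.16 × 0.0525 = $156.93
Charity payroll deduction: $216.91
Total deductions = $129.73 + $149.46 + $224.93 + $664.21 + $14.29 + $156.93 + $216.91 = $1,556.46
Net pay = $2,989.16 − $1,556.46 = $1,432.70

$1,432.70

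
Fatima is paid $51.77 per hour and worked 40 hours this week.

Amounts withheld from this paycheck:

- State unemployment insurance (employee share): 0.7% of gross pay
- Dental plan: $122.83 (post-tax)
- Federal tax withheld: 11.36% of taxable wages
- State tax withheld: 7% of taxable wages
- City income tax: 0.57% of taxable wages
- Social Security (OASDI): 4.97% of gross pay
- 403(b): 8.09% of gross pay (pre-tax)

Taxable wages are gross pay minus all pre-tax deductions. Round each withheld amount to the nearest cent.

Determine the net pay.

Gross pay: 40 × $51.77 = $2,070.80
403(b): $2,070.80 × 0.0809 = $167.53
Taxable wages = $2,070.80 − $167.53 = $1,903.27
City income tax: $1,903.27 × 0.0057 = $10.85
Federal tax withheld: $1,903.27 × 0.1136 = $216.21
State tax withheld: $1,903.27 × 0.07 = $133.23
Social Security (OASDI): $2,070.80 × 0.0497 = $102.92
State unemployment insurance (employee share): $2,070.80 × 0.007 = $14.50
Dental plan: $122.83
Total deductions = $167.53 + $10.85 + $216.21 + $133.23 + $102.92 + $14.50 + $122.83 = $768.07
Net pay = $2,070.80 − $768.07 = $1,302.73

$1,302.73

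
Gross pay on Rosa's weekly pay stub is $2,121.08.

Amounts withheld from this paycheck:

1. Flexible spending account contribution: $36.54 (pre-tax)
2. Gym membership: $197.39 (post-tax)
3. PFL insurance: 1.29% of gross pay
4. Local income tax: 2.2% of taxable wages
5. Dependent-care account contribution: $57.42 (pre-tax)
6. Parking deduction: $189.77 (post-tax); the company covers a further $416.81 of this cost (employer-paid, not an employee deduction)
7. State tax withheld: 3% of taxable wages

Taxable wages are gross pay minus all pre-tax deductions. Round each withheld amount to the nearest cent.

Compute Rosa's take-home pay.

$1,507.19

Dependent-care account contribution: $57.42
Flexible spending account contribution: $36.54
Pre-tax total = $57.42 + $36.54 = $93.96
Taxable wages = $2,121.08 − $93.96 = $2,027.12
State tax withheld: $2,027.12 × 0.03 = $60.81
Local income tax: $2,027.12 × 0.022 = $44.60
PFL insurance: $2,121.08 × 0.0129 = $27.36
Parking deduction: $189.77
Gym membership: $197.39
(Employer's $416.81 toward parking deduction is not withheld from the employee.)
Total deductions = $57.42 + $36.54 + $60.81 + $44.60 + $27.36 + $189.77 + $197.39 = $613.89
Net pay = $2,121.08 − $613.89 = $1,507.19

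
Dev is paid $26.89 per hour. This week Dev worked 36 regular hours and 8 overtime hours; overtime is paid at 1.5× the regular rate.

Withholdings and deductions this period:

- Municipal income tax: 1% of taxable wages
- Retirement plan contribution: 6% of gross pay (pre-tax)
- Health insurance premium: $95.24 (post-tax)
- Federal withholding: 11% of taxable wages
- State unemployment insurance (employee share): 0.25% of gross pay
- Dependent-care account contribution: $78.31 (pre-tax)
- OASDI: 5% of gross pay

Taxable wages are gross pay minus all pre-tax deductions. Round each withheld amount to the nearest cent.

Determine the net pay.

$835.76

Regular pay: 36 × $26.89 = $968.04
Overtime pay: 8 × $26.89 × 1.5 = $322.68
Gross pay = $968.04 + $322.68 = $1,290.72
Retirement plan contribution: $1,290.72 × 0.06 = $77.44
Dependent-care account contribution: $78.31
Pre-tax total = $77.44 + $78.31 = $155.75
Taxable wages = $1,290.72 − $155.75 = $1,134.97
Federal withholding: $1,134.97 × 0.11 = $124.85
Municipal income tax: $1,134.97 × 0.01 = $11.35
OASDI: $1,290.72 × 0.05 = $64.54
State unemployment insurance (employee share): $1,290.72 × 0.0025 = $3.23
Health insurance premium: $95.24
Total deductions = $77.44 + $78.31 + $124.85 + $11.35 + $64.54 + $3.23 + $95.24 = $454.96
Net pay = $1,290.72 − $454.96 = $835.76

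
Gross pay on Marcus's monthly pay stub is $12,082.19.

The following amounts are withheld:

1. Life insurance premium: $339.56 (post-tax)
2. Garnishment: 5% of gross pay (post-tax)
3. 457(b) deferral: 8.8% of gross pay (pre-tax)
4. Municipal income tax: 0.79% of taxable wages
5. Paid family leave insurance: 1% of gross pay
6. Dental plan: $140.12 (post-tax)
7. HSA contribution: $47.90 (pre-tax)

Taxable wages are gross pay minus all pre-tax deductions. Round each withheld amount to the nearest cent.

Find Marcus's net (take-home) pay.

HSA contribution: $47.90
457(b) deferral: $12,082.19 × 0.088 = $1,063.23
Pre-tax total = $47.90 + $1,063.23 = $1,111.13
Taxable wages = $12,082.19 − $1,111.13 = $10,971.06
Municipal income tax: $10,971.06 × 0.0079 = $86.67
Paid family leave insurance: $12,082.19 × 0.01 = $120.82
Life insurance premium: $339.56
Dental plan: $140.12
Garnishment: $12,082.19 × 0.05 = $604.11
Total deductions = $47.90 + $1,063.23 + $86.67 + $120.82 + $339.56 + $140.12 + $604.11 = $2,402.41
Net pay = $12,082.19 − $2,402.41 = $9,679.78

$9,679.78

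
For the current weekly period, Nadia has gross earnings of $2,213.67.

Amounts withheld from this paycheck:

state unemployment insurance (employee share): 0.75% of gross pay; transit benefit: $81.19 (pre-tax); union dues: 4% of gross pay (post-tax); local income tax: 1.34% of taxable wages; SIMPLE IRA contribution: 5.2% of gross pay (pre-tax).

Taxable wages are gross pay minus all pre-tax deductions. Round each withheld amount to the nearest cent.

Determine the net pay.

Transit benefit: $81.19
SIMPLE IRA contribution: $2,213.67 × 0.052 = $115.11
Pre-tax total = $81.19 + $115.11 = $196.30
Taxable wages = $2,213.67 − $196.30 = $2,017.37
Local income tax: $2,017.37 × 0.0134 = $27.03
State unemployment insurance (employee share): $2,213.67 × 0.0075 = $16.60
Union dues: $2,213.67 × 0.04 = $88.55
Total deductions = $81.19 + $115.11 + $27.03 + $16.60 + $88.55 = $328.48
Net pay = $2,213.67 − $328.48 = $1,885.19

$1,885.19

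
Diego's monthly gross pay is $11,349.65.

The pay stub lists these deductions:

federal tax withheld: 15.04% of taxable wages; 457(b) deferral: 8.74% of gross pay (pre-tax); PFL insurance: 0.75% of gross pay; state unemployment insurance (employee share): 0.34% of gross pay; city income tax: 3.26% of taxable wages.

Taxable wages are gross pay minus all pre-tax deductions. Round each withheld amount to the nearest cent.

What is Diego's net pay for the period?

457(b) deferral: $11,349.65 × 0.0874 = $991.96
Taxable wages = $11,349.65 − $991.96 = $10,357.69
Federal tax withheld: $10,357.69 × 0.1504 = $1,557.80
City income tax: $10,357.69 × 0.0326 = $337.66
State unemployment insurance (employee share): $11,349.65 × 0.0034 = $38.59
PFL insurance: $11,349.65 × 0.0075 = $85.12
Total deductions = $991.96 + $1,557.80 + $337.66 + $38.59 + $85.12 = $3,011.13
Net pay = $11,349.65 − $3,011.13 = $8,338.52

$8,338.52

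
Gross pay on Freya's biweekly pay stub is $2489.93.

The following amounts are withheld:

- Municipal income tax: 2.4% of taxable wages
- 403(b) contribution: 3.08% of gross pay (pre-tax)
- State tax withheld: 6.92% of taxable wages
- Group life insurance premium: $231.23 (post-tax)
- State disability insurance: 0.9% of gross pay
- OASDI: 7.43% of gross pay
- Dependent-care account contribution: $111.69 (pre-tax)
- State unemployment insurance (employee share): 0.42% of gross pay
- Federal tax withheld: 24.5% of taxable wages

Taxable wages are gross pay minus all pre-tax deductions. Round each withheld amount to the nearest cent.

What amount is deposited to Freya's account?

$1074.06

403(b) contribution: $2489.93 × 0.0308 = $76.69
Dependent-care account contribution: $111.69
Pre-tax total = $76.69 + $111.69 = $188.38
Taxable wages = $2489.93 − $188.38 = $2301.55
Municipal income tax: $2301.55 × 0.024 = $55.24
State tax withheld: $2301.55 × 0.0692 = $159.27
Federal tax withheld: $2301.55 × 0.245 = $563.88
OASDI: $2489.93 × 0.0743 = $185.00
State disability insurance: $2489.93 × 0.009 = $22.41
State unemployment insurance (employee share): $2489.93 × 0.0042 = $10.46
Group life insurance premium: $231.23
Total deductions = $76.69 + $111.69 + $55.24 + $159.27 + $563.88 + $185.00 + $22.41 + $10.46 + $231.23 = $1415.87
Net pay = $2489.93 − $1415.87 = $1074.06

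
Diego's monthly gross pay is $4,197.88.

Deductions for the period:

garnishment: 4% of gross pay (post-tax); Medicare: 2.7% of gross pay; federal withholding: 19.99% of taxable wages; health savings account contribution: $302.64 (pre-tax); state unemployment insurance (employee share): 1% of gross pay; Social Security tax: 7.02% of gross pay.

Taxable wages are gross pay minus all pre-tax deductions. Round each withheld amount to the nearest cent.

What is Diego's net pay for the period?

$2,498.65

Health savings account contribution: $302.64
Taxable wages = $4,197.88 − $302.64 = $3,895.24
Federal withholding: $3,895.24 × 0.1999 = $778.66
Social Security tax: $4,197.88 × 0.0702 = $294.69
Medicare: $4,197.88 × 0.027 = $113.34
State unemployment insurance (employee share): $4,197.88 × 0.01 = $41.98
Garnishment: $4,197.88 × 0.04 = $167.92
Total deductions = $302.64 + $778.66 + $294.69 + $113.34 + $41.98 + $167.92 = $1,699.23
Net pay = $4,197.88 − $1,699.23 = $2,498.65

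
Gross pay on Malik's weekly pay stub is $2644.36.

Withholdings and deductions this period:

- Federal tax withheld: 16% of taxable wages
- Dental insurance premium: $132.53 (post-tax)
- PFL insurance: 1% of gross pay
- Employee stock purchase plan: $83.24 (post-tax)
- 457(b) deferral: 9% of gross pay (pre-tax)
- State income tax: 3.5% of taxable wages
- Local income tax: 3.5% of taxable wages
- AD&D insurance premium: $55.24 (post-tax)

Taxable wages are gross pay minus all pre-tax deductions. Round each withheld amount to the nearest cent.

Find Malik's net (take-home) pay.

457(b) deferral: $2644.36 × 0.09 = $237.99
Taxable wages = $2644.36 − $237.99 = $2406.37
State income tax: $2406.37 × 0.035 = $84.22
Local income tax: $2406.37 × 0.035 = $84.22
Federal tax withheld: $2406.37 × 0.16 = $385.02
PFL insurance: $2644.36 × 0.01 = $26.44
Dental insurance premium: $132.53
AD&D insurance premium: $55.24
Employee stock purchase plan: $83.24
Total deductions = $237.99 + $84.22 + $84.22 + $385.02 + $26.44 + $132.53 + $55.24 + $83.24 = $1088.90
Net pay = $2644.36 − $1088.90 = $1555.46

$1555.46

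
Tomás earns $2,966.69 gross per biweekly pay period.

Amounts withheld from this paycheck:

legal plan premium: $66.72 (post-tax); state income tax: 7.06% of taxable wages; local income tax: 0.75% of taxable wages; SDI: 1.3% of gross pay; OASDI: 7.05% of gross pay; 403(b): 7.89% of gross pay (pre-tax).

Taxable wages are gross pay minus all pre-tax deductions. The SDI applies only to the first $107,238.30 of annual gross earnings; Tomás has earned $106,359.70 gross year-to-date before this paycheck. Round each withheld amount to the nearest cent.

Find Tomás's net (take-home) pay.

403(b): $2,966.69 × 0.0789 = $234.07
Taxable wages = $2,966.69 − $234.07 = $2,732.62
Local income tax: $2,732.62 × 0.0075 = $20.49
State income tax: $2,732.62 × 0.0706 = $192.92
SDI: only $107,238.30 − $106,359.70 = $878.60 of this check is subject → $878.60 × 0.013 = $11.42
OASDI: $2,966.69 × 0.0705 = $209.15
Legal plan premium: $66.72
Total deductions = $234.07 + $20.49 + $192.92 + $11.42 + $209.15 + $66.72 = $734.77
Net pay = $2,966.69 − $734.77 = $2,231.92

$2,231.92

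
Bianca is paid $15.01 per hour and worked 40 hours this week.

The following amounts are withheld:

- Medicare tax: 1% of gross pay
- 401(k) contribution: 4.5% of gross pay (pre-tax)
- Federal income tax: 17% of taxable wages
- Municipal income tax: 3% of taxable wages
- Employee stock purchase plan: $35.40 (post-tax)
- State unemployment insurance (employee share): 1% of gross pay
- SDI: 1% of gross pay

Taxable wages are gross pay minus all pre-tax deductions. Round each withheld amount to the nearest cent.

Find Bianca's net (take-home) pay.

Gross pay: 40 × $15.01 = $600.40
401(k) contribution: $600.40 × 0.045 = $27.02
Taxable wages = $600.40 − $27.02 = $573.38
Municipal income tax: $573.38 × 0.03 = $17.20
Federal income tax: $573.38 × 0.17 = $97.47
SDI: $600.40 × 0.01 = $6.00
State unemployment insurance (employee share): $600.40 × 0.01 = $6.00
Medicare tax: $600.40 × 0.01 = $6.00
Employee stock purchase plan: $35.40
Total deductions = $27.02 + $17.20 + $97.47 + $6.00 + $6.00 + $6.00 + $35.40 = $195.09
Net pay = $600.40 − $195.09 = $405.31

$405.31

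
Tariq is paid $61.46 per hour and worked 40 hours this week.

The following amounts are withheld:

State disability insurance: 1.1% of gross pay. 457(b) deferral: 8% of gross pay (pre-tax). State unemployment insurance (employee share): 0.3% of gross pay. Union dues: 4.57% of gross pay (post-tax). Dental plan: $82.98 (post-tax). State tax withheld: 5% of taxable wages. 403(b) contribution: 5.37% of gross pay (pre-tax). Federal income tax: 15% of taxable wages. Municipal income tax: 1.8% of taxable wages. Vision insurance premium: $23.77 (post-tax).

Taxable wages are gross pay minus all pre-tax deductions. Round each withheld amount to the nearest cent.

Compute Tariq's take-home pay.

$1411.91

Gross pay: 40 × $61.46 = $2458.40
403(b) contribution: $2458.40 × 0.0537 = $132.02
457(b) deferral: $2458.40 × 0.08 = $196.67
Pre-tax total = $132.02 + $196.67 = $328.69
Taxable wages = $2458.40 − $328.69 = $2129.71
Federal income tax: $2129.71 × 0.15 = $319.46
State tax withheld: $2129.71 × 0.05 = $106.49
Municipal income tax: $2129.71 × 0.018 = $38.33
State disability insurance: $2458.40 × 0.011 = $27.04
State unemployment insurance (employee share): $2458.40 × 0.003 = $7.38
Union dues: $2458.40 × 0.0457 = $112.35
Dental plan: $82.98
Vision insurance premium: $23.77
Total deductions = $132.02 + $196.67 + $319.46 + $106.49 + $38.33 + $27.04 + $7.38 + $112.35 + $82.98 + $23.77 = $1046.49
Net pay = $2458.40 − $1046.49 = $1411.91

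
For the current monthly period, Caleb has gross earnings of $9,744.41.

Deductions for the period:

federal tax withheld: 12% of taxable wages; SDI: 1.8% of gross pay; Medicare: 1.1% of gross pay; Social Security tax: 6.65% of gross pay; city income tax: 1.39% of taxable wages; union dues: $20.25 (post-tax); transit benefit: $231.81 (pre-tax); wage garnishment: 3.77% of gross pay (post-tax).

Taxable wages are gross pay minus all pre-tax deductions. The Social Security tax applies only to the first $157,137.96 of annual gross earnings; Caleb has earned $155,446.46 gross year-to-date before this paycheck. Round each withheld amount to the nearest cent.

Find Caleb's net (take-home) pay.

$7,456.18

Transit benefit: $231.81
Taxable wages = $9,744.41 − $231.81 = $9,512.60
City income tax: $9,512.60 × 0.0139 = $132.23
Federal tax withheld: $9,512.60 × 0.12 = $1,141.51
Medicare: $9,744.41 × 0.011 = $107.19
SDI: $9,744.41 × 0.018 = $175.40
Social Security tax: only $157,137.96 − $155,446.46 = $1,691.50 of this check is subject → $1,691.50 × 0.0665 = $112.48
Wage garnishment: $9,744.41 × 0.0377 = $367.36
Union dues: $20.25
Total deductions = $231.81 + $132.23 + $1,141.51 + $107.19 + $175.40 + $112.48 + $367.36 + $20.25 = $2,288.23
Net pay = $9,744.41 − $2,288.23 = $7,456.18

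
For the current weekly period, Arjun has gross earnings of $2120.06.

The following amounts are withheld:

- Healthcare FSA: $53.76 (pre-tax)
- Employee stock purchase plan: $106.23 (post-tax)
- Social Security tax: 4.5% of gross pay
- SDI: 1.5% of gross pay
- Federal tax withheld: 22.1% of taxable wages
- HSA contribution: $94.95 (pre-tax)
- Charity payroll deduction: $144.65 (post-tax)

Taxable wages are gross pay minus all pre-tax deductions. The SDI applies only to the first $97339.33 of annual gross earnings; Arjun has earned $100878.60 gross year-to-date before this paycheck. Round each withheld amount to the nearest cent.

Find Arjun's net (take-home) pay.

Healthcare FSA: $53.76
HSA contribution: $94.95
Pre-tax total = $53.76 + $94.95 = $148.71
Taxable wages = $2120.06 − $148.71 = $1971.35
Federal tax withheld: $1971.35 × 0.221 = $435.67
Social Security tax: $2120.06 × 0.045 = $95.40
SDI: annual cap $97339.33 already reached (YTD $100878.60), so $0.00
Employee stock purchase plan: $106.23
Charity payroll deduction: $144.65
Total deductions = $53.76 + $94.95 + $435.67 + $95.40 + $0.00 + $106.23 + $144.65 = $930.66
Net pay = $2120.06 − $930.66 = $1189.40

$1189.40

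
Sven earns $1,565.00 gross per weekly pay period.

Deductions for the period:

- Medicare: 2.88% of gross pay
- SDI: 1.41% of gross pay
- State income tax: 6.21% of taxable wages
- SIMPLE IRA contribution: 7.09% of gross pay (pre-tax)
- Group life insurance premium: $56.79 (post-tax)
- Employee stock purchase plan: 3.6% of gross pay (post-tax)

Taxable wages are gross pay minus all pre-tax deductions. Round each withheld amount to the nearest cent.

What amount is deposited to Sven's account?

$1,183.47

SIMPLE IRA contribution: $1,565.00 × 0.0709 = $110.96
Taxable wages = $1,565.00 − $110.96 = $1,454.04
State income tax: $1,454.04 × 0.0621 = $90.30
SDI: $1,565.00 × 0.0141 = $22.07
Medicare: $1,565.00 × 0.0288 = $45.07
Employee stock purchase plan: $1,565.00 × 0.036 = $56.34
Group life insurance premium: $56.79
Total deductions = $110.96 + $90.30 + $22.07 + $45.07 + $56.34 + $56.79 = $381.53
Net pay = $1,565.00 − $381.53 = $1,183.47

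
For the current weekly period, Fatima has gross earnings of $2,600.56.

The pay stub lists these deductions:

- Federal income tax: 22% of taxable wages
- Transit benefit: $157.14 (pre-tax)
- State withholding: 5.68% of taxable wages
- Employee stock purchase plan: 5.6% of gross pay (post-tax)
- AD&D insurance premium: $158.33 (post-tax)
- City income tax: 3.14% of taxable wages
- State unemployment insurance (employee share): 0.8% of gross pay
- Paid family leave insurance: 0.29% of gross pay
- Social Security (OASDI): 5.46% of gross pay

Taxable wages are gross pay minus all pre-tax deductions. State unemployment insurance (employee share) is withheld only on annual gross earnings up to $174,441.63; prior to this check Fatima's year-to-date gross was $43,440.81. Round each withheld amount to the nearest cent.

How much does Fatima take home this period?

Transit benefit: $157.14
Taxable wages = $2,600.56 − $157.14 = $2,443.42
City income tax: $2,443.42 × 0.0314 = $76.72
Federal income tax: $2,443.42 × 0.22 = $537.55
State withholding: $2,443.42 × 0.0568 = $138.79
State unemployment insurance (employee share): cap not yet reached, full $2,600.56 is subject → $2,600.56 × 0.008 = $20.80
Paid family leave insurance: $2,600.56 × 0.0029 = $7.54
Social Security (OASDI): $2,600.56 × 0.0546 = $141.99
Employee stock purchase plan: $2,600.56 × 0.056 = $145.63
AD&D insurance premium: $158.33
Total deductions = $157.14 + $76.72 + $537.55 + $138.79 + $20.80 + $7.54 + $141.99 + $145.63 + $158.33 = $1,384.49
Net pay = $2,600.56 − $1,384.49 = $1,216.07

$1,216.07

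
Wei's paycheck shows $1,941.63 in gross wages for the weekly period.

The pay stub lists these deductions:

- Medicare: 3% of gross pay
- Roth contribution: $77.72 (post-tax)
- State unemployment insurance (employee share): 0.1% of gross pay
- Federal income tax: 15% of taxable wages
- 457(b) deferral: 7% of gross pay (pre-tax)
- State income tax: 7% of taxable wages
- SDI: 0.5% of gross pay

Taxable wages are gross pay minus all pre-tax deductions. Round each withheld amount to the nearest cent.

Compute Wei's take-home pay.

$1,260.84

457(b) deferral: $1,941.63 × 0.07 = $135.91
Taxable wages = $1,941.63 − $135.91 = $1,805.72
State income tax: $1,805.72 × 0.07 = $126.40
Federal income tax: $1,805.72 × 0.15 = $270.86
Medicare: $1,941.63 × 0.03 = $58.25
State unemployment insurance (employee share): $1,941.63 × 0.001 = $1.94
SDI: $1,941.63 × 0.005 = $9.71
Roth contribution: $77.72
Total deductions = $135.91 + $126.40 + $270.86 + $58.25 + $1.94 + $9.71 + $77.72 = $680.79
Net pay = $1,941.63 − $680.79 = $1,260.84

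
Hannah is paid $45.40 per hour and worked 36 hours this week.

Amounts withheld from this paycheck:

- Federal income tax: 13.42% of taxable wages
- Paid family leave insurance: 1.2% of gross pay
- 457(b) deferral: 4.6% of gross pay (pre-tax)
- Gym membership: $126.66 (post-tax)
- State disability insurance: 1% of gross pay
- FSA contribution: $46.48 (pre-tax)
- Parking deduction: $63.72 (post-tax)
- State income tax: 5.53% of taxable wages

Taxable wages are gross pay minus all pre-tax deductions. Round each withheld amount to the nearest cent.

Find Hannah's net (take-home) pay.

$999.75

Gross pay: 36 × $45.40 = $1,634.40
457(b) deferral: $1,634.40 × 0.046 = $75.18
FSA contribution: $46.48
Pre-tax total = $75.18 + $46.48 = $121.66
Taxable wages = $1,634.40 − $121.66 = $1,512.74
Federal income tax: $1,512.74 × 0.1342 = $203.01
State income tax: $1,512.74 × 0.0553 = $83.65
Paid family leave insurance: $1,634.40 × 0.012 = $19.61
State disability insurance: $1,634.40 × 0.01 = $16.34
Parking deduction: $63.72
Gym membership: $126.66
Total deductions = $75.18 + $46.48 + $203.01 + $83.65 + $19.61 + $16.34 + $63.72 + $126.66 = $634.65
Net pay = $1,634.40 − $634.65 = $999.75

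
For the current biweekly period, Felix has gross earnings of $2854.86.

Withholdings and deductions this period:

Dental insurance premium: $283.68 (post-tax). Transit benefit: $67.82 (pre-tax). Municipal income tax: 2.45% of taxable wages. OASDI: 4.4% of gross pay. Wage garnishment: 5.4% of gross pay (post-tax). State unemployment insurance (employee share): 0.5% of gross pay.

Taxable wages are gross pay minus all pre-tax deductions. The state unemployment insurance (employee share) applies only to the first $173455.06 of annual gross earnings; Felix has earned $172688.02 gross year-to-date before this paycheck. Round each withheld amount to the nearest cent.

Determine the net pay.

Transit benefit: $67.82
Taxable wages = $2854.86 − $67.82 = $2787.04
Municipal income tax: $2787.04 × 0.0245 = $68.28
State unemployment insurance (employee share): only $173455.06 − $172688.02 = $767.04 of this check is subject → $767.04 × 0.005 = $3.84
OASDI: $2854.86 × 0.044 = $125.61
Dental insurance premium: $283.68
Wage garnishment: $2854.86 × 0.054 = $154.16
Total deductions = $67.82 + $68.28 + $3.84 + $125.61 + $283.68 + $154.16 = $703.39
Net pay = $2854.86 − $703.39 = $2151.47

$2151.47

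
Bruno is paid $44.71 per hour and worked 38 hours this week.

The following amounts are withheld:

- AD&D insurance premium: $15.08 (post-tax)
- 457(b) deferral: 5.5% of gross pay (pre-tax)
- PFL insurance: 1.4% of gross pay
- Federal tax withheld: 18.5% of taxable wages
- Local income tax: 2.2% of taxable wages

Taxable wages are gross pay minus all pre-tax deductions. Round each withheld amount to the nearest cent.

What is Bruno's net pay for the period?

Gross pay: 38 × $44.71 = $1,698.98
457(b) deferral: $1,698.98 × 0.055 = $93.44
Taxable wages = $1,698.98 − $93.44 = $1,605.54
Federal tax withheld: $1,605.54 × 0.185 = $297.02
Local income tax: $1,605.54 × 0.022 = $35.32
PFL insurance: $1,698.98 × 0.014 = $23.79
AD&D insurance premium: $15.08
Total deductions = $93.44 + $297.02 + $35.32 + $23.79 + $15.08 = $464.65
Net pay = $1,698.98 − $464.65 = $1,234.33

$1,234.33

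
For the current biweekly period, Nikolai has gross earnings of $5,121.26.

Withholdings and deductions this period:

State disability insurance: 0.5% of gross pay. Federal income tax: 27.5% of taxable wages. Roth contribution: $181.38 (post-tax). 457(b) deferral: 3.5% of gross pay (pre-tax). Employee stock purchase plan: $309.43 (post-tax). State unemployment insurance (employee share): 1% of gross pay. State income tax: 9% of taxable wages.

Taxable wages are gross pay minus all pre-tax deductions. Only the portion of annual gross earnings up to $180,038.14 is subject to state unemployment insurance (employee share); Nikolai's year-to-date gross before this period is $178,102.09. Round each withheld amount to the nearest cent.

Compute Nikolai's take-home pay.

$2,602.40

457(b) deferral: $5,121.26 × 0.035 = $179.24
Taxable wages = $5,121.26 − $179.24 = $4,942.02
State income tax: $4,942.02 × 0.09 = $444.78
Federal income tax: $4,942.02 × 0.275 = $1,359.06
State disability insurance: $5,121.26 × 0.005 = $25.61
State unemployment insurance (employee share): only $180,038.14 − $178,102.09 = $1,936.05 of this check is subject → $1,936.05 × 0.01 = $19.36
Roth contribution: $181.38
Employee stock purchase plan: $309.43
Total deductions = $179.24 + $444.78 + $1,359.06 + $25.61 + $19.36 + $181.38 + $309.43 = $2,518.86
Net pay = $5,121.26 − $2,518.86 = $2,602.40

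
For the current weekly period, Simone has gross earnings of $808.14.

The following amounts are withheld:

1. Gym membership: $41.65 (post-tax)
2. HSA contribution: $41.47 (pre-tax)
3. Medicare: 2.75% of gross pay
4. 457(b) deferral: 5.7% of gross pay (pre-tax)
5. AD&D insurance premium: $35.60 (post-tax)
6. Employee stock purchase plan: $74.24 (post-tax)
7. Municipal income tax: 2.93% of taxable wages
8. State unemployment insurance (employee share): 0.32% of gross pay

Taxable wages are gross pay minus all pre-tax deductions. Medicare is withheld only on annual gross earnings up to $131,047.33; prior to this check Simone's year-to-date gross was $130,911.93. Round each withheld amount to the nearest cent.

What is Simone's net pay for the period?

$541.70

HSA contribution: $41.47
457(b) deferral: $808.14 × 0.057 = $46.06
Pre-tax total = $41.47 + $46.06 = $87.53
Taxable wages = $808.14 − $87.53 = $720.61
Municipal income tax: $720.61 × 0.0293 = $21.11
State unemployment insurance (employee share): $808.14 × 0.0032 = $2.59
Medicare: only $131,047.33 − $130,911.93 = $135.40 of this check is subject → $135.40 × 0.0275 = $3.72
AD&D insurance premium: $35.60
Employee stock purchase plan: $74.24
Gym membership: $41.65
Total deductions = $41.47 + $46.06 + $21.11 + $2.59 + $3.72 + $35.60 + $74.24 + $41.65 = $266.44
Net pay = $808.14 − $266.44 = $541.70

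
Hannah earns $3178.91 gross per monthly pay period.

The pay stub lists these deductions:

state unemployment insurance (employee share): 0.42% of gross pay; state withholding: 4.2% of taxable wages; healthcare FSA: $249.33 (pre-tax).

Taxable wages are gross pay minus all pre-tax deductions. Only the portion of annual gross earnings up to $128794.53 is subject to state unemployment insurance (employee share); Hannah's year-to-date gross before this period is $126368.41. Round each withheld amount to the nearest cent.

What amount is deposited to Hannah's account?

Healthcare FSA: $249.33
Taxable wages = $3178.91 − $249.33 = $2929.58
State withholding: $2929.58 × 0.042 = $123.04
State unemployment insurance (employee share): only $128794.53 − $126368.41 = $2426.12 of this check is subject → $2426.12 × 0.0042 = $10.19
Total deductions = $249.33 + $123.04 + $10.19 = $382.56
Net pay = $3178.91 − $382.56 = $2796.35

$2796.35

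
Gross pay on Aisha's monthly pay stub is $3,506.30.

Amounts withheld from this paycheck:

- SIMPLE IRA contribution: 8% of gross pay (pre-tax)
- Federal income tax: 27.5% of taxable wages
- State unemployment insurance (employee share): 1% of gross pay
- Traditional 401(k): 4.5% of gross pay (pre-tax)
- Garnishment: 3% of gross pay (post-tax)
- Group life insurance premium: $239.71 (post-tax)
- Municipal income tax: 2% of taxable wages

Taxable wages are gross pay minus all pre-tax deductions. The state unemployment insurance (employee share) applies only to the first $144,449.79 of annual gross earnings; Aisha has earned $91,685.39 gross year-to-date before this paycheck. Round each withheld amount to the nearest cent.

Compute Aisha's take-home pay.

Traditional 401(k): $3,506.30 × 0.045 = $157.78
SIMPLE IRA contribution: $3,506.30 × 0.08 = $280.50
Pre-tax total = $157.78 + $280.50 = $438.28
Taxable wages = $3,506.30 − $438.28 = $3,068.02
Municipal income tax: $3,068.02 × 0.02 = $61.36
Federal income tax: $3,068.02 × 0.275 = $843.71
State unemployment insurance (employee share): cap not yet reached, full $3,506.30 is subject → $3,506.30 × 0.01 = $35.06
Garnishment: $3,506.30 × 0.03 = $105.19
Group life insurance premium: $239.71
Total deductions = $157.78 + $280.50 + $61.36 + $843.71 + $35.06 + $105.19 + $239.71 = $1,723.31
Net pay = $3,506.30 − $1,723.31 = $1,782.99

$1,782.99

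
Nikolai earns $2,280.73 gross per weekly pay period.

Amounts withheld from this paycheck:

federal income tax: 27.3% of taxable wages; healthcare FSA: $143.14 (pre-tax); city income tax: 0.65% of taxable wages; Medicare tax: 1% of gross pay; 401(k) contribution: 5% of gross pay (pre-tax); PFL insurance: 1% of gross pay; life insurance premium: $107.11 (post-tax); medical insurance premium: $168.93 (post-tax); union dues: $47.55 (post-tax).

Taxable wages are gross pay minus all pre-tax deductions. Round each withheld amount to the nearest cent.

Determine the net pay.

$1,088.76

401(k) contribution: $2,280.73 × 0.05 = $114.04
Healthcare FSA: $143.14
Pre-tax total = $114.04 + $143.14 = $257.18
Taxable wages = $2,280.73 − $257.18 = $2,023.55
Federal income tax: $2,023.55 × 0.273 = $552.43
City income tax: $2,023.55 × 0.0065 = $13.15
Medicare tax: $2,280.73 × 0.01 = $22.81
PFL insurance: $2,280.73 × 0.01 = $22.81
Medical insurance premium: $168.93
Life insurance premium: $107.11
Union dues: $47.55
Total deductions = $114.04 + $143.14 + $552.43 + $13.15 + $22.81 + $22.81 + $168.93 + $107.11 + $47.55 = $1,191.97
Net pay = $2,280.73 − $1,191.97 = $1,088.76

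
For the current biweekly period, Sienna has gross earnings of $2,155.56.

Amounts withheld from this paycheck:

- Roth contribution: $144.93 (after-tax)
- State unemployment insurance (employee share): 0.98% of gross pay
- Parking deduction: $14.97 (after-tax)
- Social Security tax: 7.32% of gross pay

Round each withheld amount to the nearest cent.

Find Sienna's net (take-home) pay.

$1,816.75

Social Security tax: $2,155.56 × 0.0732 = $157.79
State unemployment insurance (employee share): $2,155.56 × 0.0098 = $21.12
Roth contribution: $144.93
Parking deduction: $14.97
Total deductions = $157.79 + $21.12 + $144.93 + $14.97 = $338.81
Net pay = $2,155.56 − $338.81 = $1,816.75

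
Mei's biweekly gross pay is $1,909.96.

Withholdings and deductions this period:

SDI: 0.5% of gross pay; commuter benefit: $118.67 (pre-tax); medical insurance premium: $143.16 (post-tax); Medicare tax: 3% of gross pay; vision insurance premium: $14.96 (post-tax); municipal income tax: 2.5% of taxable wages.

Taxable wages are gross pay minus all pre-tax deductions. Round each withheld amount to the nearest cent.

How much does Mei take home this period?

$1,521.54

Commuter benefit: $118.67
Taxable wages = $1,909.96 − $118.67 = $1,791.29
Municipal income tax: $1,791.29 × 0.025 = $44.78
SDI: $1,909.96 × 0.005 = $9.55
Medicare tax: $1,909.96 × 0.03 = $57.30
Medical insurance premium: $143.16
Vision insurance premium: $14.96
Total deductions = $118.67 + $44.78 + $9.55 + $57.30 + $143.16 + $14.96 = $388.42
Net pay = $1,909.96 − $388.42 = $1,521.54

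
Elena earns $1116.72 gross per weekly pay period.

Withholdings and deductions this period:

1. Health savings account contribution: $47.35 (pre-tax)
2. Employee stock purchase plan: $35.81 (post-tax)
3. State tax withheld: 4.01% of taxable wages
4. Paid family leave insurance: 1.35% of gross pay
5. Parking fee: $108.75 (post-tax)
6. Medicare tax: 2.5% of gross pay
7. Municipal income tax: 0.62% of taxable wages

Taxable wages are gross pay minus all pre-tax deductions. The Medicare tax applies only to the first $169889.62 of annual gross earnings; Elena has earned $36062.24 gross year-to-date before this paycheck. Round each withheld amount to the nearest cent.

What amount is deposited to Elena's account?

$832.30

Health savings account contribution: $47.35
Taxable wages = $1116.72 − $47.35 = $1069.37
Municipal income tax: $1069.37 × 0.0062 = $6.63
State tax withheld: $1069.37 × 0.0401 = $42.88
Paid family leave insurance: $1116.72 × 0.0135 = $15.08
Medicare tax: cap not yet reached, full $1116.72 is subject → $1116.72 × 0.025 = $27.92
Parking fee: $108.75
Employee stock purchase plan: $35.81
Total deductions = $47.35 + $6.63 + $42.88 + $15.08 + $27.92 + $108.75 + $35.81 = $284.42
Net pay = $1116.72 − $284.42 = $832.30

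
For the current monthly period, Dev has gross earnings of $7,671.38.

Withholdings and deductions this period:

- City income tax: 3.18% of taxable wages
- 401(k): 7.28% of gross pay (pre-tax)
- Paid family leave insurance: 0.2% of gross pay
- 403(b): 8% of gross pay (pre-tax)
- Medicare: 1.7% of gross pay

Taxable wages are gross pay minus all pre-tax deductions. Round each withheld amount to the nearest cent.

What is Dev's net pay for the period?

$6,146.77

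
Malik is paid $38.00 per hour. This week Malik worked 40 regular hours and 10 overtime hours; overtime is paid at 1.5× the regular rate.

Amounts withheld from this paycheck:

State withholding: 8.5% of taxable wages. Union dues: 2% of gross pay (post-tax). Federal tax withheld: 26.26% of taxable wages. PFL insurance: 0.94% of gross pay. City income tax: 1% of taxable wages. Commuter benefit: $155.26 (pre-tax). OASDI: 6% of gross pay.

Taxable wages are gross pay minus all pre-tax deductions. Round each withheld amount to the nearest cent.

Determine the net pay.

$1056.03

Regular pay: 40 × $38.00 = $1520.00
Overtime pay: 10 × $38.00 × 1.5 = $570.00
Gross pay = $1520.00 + $570.00 = $2090.00
Commuter benefit: $155.26
Taxable wages = $2090.00 − $155.26 = $1934.74
State withholding: $1934.74 × 0.085 = $164.45
City income tax: $1934.74 × 0.01 = $19.35
Federal tax withheld: $1934.74 × 0.2626 = $508.06
PFL insurance: $2090.00 × 0.0094 = $19.65
OASDI: $2090.00 × 0.06 = $125.40
Union dues: $2090.00 × 0.02 = $41.80
Total deductions = $155.26 + $164.45 + $19.35 + $508.06 + $19.65 + $125.40 + $41.80 = $1033.97
Net pay = $2090.00 − $1033.97 = $1056.03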